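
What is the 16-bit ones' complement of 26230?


26230 ^ 65535 = 39305

39305


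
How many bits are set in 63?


0b111111 has 6 set bits

6


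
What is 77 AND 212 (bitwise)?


0b1001101 & 0b11010100 = 0b1000100 = 68

68


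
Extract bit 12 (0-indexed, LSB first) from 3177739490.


0b10111101011010000111010011100010, position 12 = 1

1


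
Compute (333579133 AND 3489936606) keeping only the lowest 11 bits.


Step 1: 333579133 & 3489936606 = 268435548
Step 2: 268435548 & 2047 = 92

92


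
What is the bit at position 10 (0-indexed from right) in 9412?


0b10010011000100, position 10 = 1

1


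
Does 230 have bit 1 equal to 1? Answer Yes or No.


0b11100110, bit 1 = 1. Yes

Yes


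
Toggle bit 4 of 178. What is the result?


178 ^ (1 << 4) = 178 ^ 16 = 162

162


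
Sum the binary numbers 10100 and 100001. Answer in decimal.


10100 + 100001 = 110101 = 53

53


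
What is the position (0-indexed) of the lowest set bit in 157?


0b10011101. Lowest set bit at position 0

0


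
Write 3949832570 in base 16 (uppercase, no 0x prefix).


3949832570 = EB6DA97A hex

EB6DA97A


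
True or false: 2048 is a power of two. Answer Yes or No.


0b100000000000. Only one bit set => Yes

Yes


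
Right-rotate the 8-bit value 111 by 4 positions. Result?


Rotate 0b1101111 right by 4 (8-bit) = 0b11110110 = 246

246


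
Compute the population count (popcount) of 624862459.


0b100101001111101010010011111011 has 18 set bits

18


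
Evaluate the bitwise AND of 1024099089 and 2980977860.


0b111101000010101000001100010001 & 0b10110001101011100001110011000100 = 0b110001000010100000000000000000 = 822738944

822738944


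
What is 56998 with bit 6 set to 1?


56998 | (1 << 6) = 56998 | 64 = 57062

57062


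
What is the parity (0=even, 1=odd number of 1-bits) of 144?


0b10010000 has 2 ones => parity 0

0


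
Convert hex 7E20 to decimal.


7E20 hex = 32288 decimal

32288


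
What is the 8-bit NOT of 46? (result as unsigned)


~0b101110 = 0b11010001 = 209 (8-bit unsigned)

209


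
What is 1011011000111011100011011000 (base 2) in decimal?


1011011000111011100011011000 in decimal = 191084760

191084760


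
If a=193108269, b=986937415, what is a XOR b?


193108269 ^ 986937415 = 827449706

827449706


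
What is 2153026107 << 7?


0b10000000010101001001001000111011 << 7 = 0b100000000101010010010010001110110000000 = 275587341696

275587341696


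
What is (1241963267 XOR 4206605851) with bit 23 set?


Step 1: 1241963267 ^ 4206605851 = 2965204248
Step 2: 2965204248 | (1 << 23) = 2965204248 | 8388608 = 2965204248

2965204248


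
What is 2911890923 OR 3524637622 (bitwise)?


0b10101101100011111110110111101011 | 0b11010010000101011011001110110110 = 0b11111111100111111111111111111111 = 4288675839

4288675839


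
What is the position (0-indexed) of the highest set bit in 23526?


0b101101111100110. Highest set bit at position 14

14


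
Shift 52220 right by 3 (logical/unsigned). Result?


0b1100101111111100 >> 3 = 0b1100101111111 = 6527

6527


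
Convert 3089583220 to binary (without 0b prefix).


3089583220 = 10111000001001110100110001110100 in binary

10111000001001110100110001110100


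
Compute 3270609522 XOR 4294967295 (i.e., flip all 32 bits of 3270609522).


3270609522 ^ 4294967295 = 1024357773

1024357773


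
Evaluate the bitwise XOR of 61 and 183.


0b111101 ^ 0b10110111 = 0b10001010 = 138

138


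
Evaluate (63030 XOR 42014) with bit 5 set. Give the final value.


Step 1: 63030 ^ 42014 = 21032
Step 2: 21032 | (1 << 5) = 21032 | 32 = 21032

21032


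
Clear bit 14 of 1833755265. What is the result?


1833755265 & ~(1 << 14) = 1833738881

1833738881


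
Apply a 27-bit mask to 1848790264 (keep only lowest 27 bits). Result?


1848790264 & 134217727 = 103959800

103959800


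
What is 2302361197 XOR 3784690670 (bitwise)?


0b10001001001110110011111001101101 ^ 0b11100001100101011100101111101110 = 0b1101000101011101111010110000011 = 1756296579

1756296579


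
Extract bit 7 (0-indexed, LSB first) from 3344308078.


0b11000111010101100001011101101110, position 7 = 0

0


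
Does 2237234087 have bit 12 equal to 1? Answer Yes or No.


0b10000101010110010111101110100111, bit 12 = 1. Yes

Yes


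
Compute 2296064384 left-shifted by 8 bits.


0b10001000110110110010100110000000 << 8 = 0b1000100011011011001010011000000000000000 = 587792482304

587792482304


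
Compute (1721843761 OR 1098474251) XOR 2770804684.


Step 1: 1721843761 | 1098474251 = 1744397115
Step 2: 1744397115 ^ 2770804684 = 3269360887

3269360887


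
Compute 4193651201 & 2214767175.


0b11111001111101100000101000000001 & 0b10000100000000101010101001000111 = 0b10000000000000100000101000000001 = 2147617281

2147617281


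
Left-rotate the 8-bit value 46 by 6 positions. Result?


Rotate 0b101110 left by 6 (8-bit) = 0b10001011 = 139

139


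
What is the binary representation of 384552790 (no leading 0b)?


384552790 = 10110111010111100111101010110 in binary

10110111010111100111101010110


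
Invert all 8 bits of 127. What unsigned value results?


127 ^ 255 = 128

128


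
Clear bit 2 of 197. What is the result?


197 & ~(1 << 2) = 193

193


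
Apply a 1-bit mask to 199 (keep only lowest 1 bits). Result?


199 & 1 = 1

1


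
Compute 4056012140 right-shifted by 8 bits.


0b11110001110000011101010101101100 >> 8 = 0b111100011100000111010101 = 15843797

15843797


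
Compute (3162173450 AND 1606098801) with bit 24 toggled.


Step 1: 3162173450 & 1606098801 = 473567232
Step 2: 473567232 ^ (1 << 24) = 473567232 ^ 16777216 = 490344448

490344448


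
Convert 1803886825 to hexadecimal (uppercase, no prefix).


1803886825 = 6B8520E9 hex

6B8520E9


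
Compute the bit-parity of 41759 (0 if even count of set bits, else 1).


0b1010001100011111 has 9 ones => parity 1

1


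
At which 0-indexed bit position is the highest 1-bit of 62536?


0b1111010001001000. Highest set bit at position 15

15


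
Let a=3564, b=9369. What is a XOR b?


3564 ^ 9369 = 10613

10613


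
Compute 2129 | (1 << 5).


2129 | (1 << 5) = 2129 | 32 = 2161

2161


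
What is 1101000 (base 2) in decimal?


1101000 in decimal = 104

104


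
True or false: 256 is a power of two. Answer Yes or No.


0b100000000. Only one bit set => Yes

Yes


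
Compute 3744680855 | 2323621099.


0b11011111001100110100101110010111 | 0b10001010011111111010010011101011 = 0b11011111011111111110111111111111 = 3749703679

3749703679


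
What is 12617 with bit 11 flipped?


12617 ^ (1 << 11) = 12617 ^ 2048 = 14665

14665


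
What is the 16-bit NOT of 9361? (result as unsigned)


~0b10010010010001 = 0b1101101101101110 = 56174 (16-bit unsigned)

56174


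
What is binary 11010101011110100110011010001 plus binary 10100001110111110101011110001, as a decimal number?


11010101011110100110011010001 + 10100001110111110101011110001 = 101110111010110011011111000010 = 787167170

787167170


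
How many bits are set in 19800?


0b100110101011000 has 7 set bits

7


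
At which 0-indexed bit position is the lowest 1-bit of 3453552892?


0b11001101110110010000100011111100. Lowest set bit at position 2

2


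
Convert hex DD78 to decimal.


DD78 hex = 56696 decimal

56696


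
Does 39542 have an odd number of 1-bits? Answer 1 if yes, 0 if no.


0b1001101001110110 has 9 ones => parity 1

1


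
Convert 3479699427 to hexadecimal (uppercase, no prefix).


3479699427 = CF67FFE3 hex

CF67FFE3


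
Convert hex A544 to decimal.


A544 hex = 42308 decimal

42308


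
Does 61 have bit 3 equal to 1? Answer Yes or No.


0b111101, bit 3 = 1. Yes

Yes


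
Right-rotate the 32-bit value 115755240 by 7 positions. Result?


Rotate 0b110111001100100100011101000 right by 7 (32-bit) = 0b11010000000011011100110010010001 = 3490565265

3490565265


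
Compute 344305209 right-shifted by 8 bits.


0b10100100001011010111000111001 >> 8 = 0b101001000010110101110 = 1344942

1344942


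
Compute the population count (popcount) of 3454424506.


0b11001101111001100101010110111010 has 19 set bits

19


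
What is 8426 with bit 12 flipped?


8426 ^ (1 << 12) = 8426 ^ 4096 = 12522

12522


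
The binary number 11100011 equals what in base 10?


11100011 in decimal = 227

227


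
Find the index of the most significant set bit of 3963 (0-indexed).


0b111101111011. Highest set bit at position 11

11


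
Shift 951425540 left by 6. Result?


0b111000101101011001101000000100 << 6 = 0b111000101101011001101000000100000000 = 60891234560

60891234560


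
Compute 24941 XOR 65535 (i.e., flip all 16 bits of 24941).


24941 ^ 65535 = 40594

40594


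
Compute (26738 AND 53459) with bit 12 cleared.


Step 1: 26738 & 53459 = 16466
Step 2: 16466 & ~(1 << 12) = 16466

16466


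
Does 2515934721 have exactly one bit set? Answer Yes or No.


0b10010101111101100001111000000001. Multiple bits set => No

No


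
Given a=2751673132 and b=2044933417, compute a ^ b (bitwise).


2751673132 ^ 2044933417 = 3722446341

3722446341


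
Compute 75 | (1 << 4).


75 | (1 << 4) = 75 | 16 = 91

91


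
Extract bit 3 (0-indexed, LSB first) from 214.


0b11010110, position 3 = 0

0


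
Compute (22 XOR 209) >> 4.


Step 1: 22 ^ 209 = 199
Step 2: 199 >> 4 = 12

12


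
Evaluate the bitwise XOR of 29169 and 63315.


0b111000111110001 ^ 0b1111011101010011 = 0b1000011010100010 = 34466

34466


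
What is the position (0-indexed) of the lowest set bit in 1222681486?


0b1001000111000001010001110001110. Lowest set bit at position 1

1


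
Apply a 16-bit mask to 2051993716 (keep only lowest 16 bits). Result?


2051993716 & 65535 = 61556

61556


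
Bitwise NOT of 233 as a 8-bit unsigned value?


~0b11101001 = 0b10110 = 22 (8-bit unsigned)

22


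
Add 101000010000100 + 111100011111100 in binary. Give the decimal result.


101000010000100 + 111100011111100 = 1100100110000000 = 51584

51584


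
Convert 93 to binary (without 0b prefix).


93 = 1011101 in binary

1011101


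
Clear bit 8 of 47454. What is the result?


47454 & ~(1 << 8) = 47198

47198


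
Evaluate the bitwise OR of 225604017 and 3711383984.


0b1101011100100111000110110001 | 0b11011101001101110011100110110000 = 0b11011101011101110111100110110001 = 3715594673

3715594673


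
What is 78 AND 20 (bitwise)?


0b1001110 & 0b10100 = 0b100 = 4

4


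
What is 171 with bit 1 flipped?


171 ^ (1 << 1) = 171 ^ 2 = 169

169


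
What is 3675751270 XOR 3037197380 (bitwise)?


0b11011011000101111000001101100110 ^ 0b10110101000001111111010001000100 = 0b1101110000100000111011100100010 = 1846572834

1846572834


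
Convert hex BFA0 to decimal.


BFA0 hex = 49056 decimal

49056


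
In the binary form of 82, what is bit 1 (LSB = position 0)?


0b1010010, position 1 = 1

1


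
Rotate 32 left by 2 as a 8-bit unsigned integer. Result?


Rotate 0b100000 left by 2 (8-bit) = 0b10000000 = 128

128


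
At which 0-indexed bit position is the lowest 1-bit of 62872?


0b1111010110011000. Lowest set bit at position 3

3


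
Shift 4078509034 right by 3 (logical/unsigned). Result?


0b11110011000110010001101111101010 >> 3 = 0b11110011000110010001101111101 = 509813629

509813629


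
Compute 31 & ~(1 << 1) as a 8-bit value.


31 & ~(1 << 1) = 29

29


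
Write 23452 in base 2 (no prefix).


23452 = 101101110011100 in binary

101101110011100


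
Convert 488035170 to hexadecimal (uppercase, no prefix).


488035170 = 1D16D362 hex

1D16D362


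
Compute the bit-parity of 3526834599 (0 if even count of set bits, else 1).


0b11010010001101110011100110100111 has 18 ones => parity 0

0


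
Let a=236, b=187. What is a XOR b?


236 ^ 187 = 87

87


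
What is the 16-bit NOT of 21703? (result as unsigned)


~0b101010011000111 = 0b1010101100111000 = 43832 (16-bit unsigned)

43832


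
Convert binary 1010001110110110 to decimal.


1010001110110110 in decimal = 41910

41910


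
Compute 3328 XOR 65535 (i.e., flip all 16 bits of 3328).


3328 ^ 65535 = 62207

62207


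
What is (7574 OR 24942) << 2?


Step 1: 7574 | 24942 = 32254
Step 2: 32254 << 2 = 129016

129016


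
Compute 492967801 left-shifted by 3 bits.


0b11101011000100001011101111001 << 3 = 0b11101011000100001011101111001000 = 3943742408

3943742408


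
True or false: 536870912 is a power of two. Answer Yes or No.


0b100000000000000000000000000000. Only one bit set => Yes

Yes


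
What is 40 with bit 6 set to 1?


40 | (1 << 6) = 40 | 64 = 104

104


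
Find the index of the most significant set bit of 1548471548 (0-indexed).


0b1011100010010111100110011111100. Highest set bit at position 30

30


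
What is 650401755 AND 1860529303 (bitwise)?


0b100110110001000101011111011011 & 0b1101110111001010110110010010111 = 0b100110110001000100010010010011 = 650396819

650396819


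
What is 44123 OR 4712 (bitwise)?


0b1010110001011011 | 0b1001001101000 = 0b1011111001111011 = 48763

48763


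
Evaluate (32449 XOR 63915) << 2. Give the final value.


Step 1: 32449 ^ 63915 = 34666
Step 2: 34666 << 2 = 138664

138664


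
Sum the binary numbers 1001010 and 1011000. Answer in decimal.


1001010 + 1011000 = 10100010 = 162

162


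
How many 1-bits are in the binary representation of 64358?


0b1111101101100110 has 11 set bits

11


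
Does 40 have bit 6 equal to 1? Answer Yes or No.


0b101000, bit 6 = 0. No

No


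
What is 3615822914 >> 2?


0b11010111100001010001010001000010 >> 2 = 0b110101111000010100010100010000 = 903955728

903955728


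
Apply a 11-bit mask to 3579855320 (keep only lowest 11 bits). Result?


3579855320 & 2047 = 472

472


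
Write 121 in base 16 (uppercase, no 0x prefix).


121 = 79 hex

79


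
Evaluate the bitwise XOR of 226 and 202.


0b11100010 ^ 0b11001010 = 0b101000 = 40

40


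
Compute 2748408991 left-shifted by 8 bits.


0b10100011110100010110010010011111 << 8 = 0b1010001111010001011001001001111100000000 = 703592701696

703592701696


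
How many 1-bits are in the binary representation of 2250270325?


0b10000110001000000110011001110101 has 13 set bits

13


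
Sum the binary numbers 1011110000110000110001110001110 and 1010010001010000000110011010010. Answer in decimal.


1011110000110000110001110001110 + 1010010001010000000110011010010 = 10110000010000000111000001100000 = 2957013088

2957013088


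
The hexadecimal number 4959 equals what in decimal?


4959 hex = 18777 decimal

18777


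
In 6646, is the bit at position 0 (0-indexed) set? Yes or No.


0b1100111110110, bit 0 = 0. No

No


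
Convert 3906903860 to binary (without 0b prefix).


3906903860 = 11101000110111101001111100110100 in binary

11101000110111101001111100110100


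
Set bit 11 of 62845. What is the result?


62845 | (1 << 11) = 62845 | 2048 = 64893

64893


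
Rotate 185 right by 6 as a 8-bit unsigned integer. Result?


Rotate 0b10111001 right by 6 (8-bit) = 0b11100110 = 230

230


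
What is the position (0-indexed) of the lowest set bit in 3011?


0b101111000011. Lowest set bit at position 0

0


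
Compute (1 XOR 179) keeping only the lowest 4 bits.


Step 1: 1 ^ 179 = 178
Step 2: 178 & 15 = 2

2


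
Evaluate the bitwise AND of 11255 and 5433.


0b10101111110111 & 0b1010100111001 = 0b100110001 = 305

305


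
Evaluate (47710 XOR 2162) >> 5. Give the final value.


Step 1: 47710 ^ 2162 = 45612
Step 2: 45612 >> 5 = 1425

1425


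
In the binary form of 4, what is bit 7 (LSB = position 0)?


0b100, position 7 = 0

0


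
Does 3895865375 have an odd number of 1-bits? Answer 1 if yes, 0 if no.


0b11101000001101100011000000011111 has 15 ones => parity 1

1


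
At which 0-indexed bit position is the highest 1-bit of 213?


0b11010101. Highest set bit at position 7

7


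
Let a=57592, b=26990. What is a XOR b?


57592 ^ 26990 = 35222

35222


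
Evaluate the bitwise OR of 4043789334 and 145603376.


0b11110001000001110101010000010110 | 0b1000101011011011101100110000 = 0b11111001101011111111111100110110 = 4189060918

4189060918


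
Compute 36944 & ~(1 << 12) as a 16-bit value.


36944 & ~(1 << 12) = 32848

32848


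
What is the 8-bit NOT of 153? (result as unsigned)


~0b10011001 = 0b1100110 = 102 (8-bit unsigned)

102


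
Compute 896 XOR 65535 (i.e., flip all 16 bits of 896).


896 ^ 65535 = 64639

64639


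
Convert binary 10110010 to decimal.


10110010 in decimal = 178

178


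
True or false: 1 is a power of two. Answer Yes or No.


0b1. Only one bit set => Yes

Yes


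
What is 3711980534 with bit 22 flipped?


3711980534 ^ (1 << 22) = 3711980534 ^ 4194304 = 3707786230

3707786230


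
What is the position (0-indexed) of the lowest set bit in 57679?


0b1110000101001111. Lowest set bit at position 0

0


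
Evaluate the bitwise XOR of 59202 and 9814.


0b1110011101000010 ^ 0b10011001010110 = 0b1100000100010100 = 49428

49428


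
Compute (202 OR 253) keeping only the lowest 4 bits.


Step 1: 202 | 253 = 255
Step 2: 255 & 15 = 15

15


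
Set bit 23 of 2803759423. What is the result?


2803759423 | (1 << 23) = 2803759423 | 8388608 = 2812148031

2812148031


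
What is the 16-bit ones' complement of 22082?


22082 ^ 65535 = 43453

43453


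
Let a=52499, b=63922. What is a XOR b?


52499 ^ 63922 = 13473

13473


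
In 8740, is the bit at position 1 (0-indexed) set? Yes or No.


0b10001000100100, bit 1 = 0. No

No


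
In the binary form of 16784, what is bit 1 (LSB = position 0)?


0b100000110010000, position 1 = 0

0


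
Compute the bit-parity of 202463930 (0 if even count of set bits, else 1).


0b1100000100010101101010111010 has 13 ones => parity 1

1


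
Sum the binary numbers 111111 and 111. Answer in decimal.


111111 + 111 = 1000110 = 70

70


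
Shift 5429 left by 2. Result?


0b1010100110101 << 2 = 0b101010011010100 = 21716

21716


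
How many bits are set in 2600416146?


0b10011010111111110011001110010010 has 19 set bits

19


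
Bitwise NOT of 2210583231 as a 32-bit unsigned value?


~0b10000011110000101101001010111111 = 0b1111100001111010010110101000000 = 2084384064 (32-bit unsigned)

2084384064


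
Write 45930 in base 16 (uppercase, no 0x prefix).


45930 = B36A hex

B36A


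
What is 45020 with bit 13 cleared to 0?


45020 & ~(1 << 13) = 36828

36828


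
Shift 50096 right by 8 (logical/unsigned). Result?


0b1100001110110000 >> 8 = 0b11000011 = 195

195


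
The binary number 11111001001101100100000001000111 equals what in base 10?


11111001001101100100000001000111 in decimal = 4181082183

4181082183


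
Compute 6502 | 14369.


0b1100101100110 | 0b11100000100001 = 0b11100101100111 = 14695

14695


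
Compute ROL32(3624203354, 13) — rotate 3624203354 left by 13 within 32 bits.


Rotate 0b11011000000001001111010001011010 left by 13 (32-bit) = 0b10011110100010110101101100000000 = 2659932928

2659932928


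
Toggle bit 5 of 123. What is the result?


123 ^ (1 << 5) = 123 ^ 32 = 91

91


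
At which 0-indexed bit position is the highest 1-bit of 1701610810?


0b1100101011011001000010100111010. Highest set bit at position 30

30


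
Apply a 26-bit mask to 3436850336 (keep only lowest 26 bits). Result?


3436850336 & 67108863 = 14298272

14298272


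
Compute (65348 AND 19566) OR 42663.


Step 1: 65348 & 19566 = 19524
Step 2: 19524 | 42663 = 61159

61159


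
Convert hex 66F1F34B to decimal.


66F1F34B hex = 1727132491 decimal

1727132491


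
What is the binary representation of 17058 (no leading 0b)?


17058 = 100001010100010 in binary

100001010100010


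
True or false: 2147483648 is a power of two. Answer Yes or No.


0b10000000000000000000000000000000. Only one bit set => Yes

Yes


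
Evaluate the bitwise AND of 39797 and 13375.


0b1001101101110101 & 0b11010000111111 = 0b1000000110101 = 4149

4149


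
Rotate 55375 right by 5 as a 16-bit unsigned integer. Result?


Rotate 0b1101100001001111 right by 5 (16-bit) = 0b111111011000010 = 32450

32450


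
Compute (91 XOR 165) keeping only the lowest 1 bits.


Step 1: 91 ^ 165 = 254
Step 2: 254 & 1 = 0

0


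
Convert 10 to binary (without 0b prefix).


10 = 1010 in binary

1010


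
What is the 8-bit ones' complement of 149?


149 ^ 255 = 106

106


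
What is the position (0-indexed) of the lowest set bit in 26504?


0b110011110001000. Lowest set bit at position 3

3


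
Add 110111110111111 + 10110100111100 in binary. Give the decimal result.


110111110111111 + 10110100111100 = 1001110011111011 = 40187

40187


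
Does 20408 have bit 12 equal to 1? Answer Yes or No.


0b100111110111000, bit 12 = 0. No

No


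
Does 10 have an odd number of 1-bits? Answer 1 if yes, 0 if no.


0b1010 has 2 ones => parity 0

0


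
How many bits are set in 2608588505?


0b10011011011110111110011011011001 has 21 set bits

21


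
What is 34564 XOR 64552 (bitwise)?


0b1000011100000100 ^ 0b1111110000101000 = 0b111101100101100 = 31532

31532


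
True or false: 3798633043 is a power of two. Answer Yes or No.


0b11100010011010101000101001010011. Multiple bits set => No

No


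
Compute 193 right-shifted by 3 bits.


0b11000001 >> 3 = 0b11000 = 24

24


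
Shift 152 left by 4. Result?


0b10011000 << 4 = 0b100110000000 = 2432

2432


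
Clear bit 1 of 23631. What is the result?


23631 & ~(1 << 1) = 23629

23629


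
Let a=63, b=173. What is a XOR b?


63 ^ 173 = 146

146


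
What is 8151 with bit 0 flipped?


8151 ^ (1 << 0) = 8151 ^ 1 = 8150

8150


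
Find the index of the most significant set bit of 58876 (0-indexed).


0b1110010111111100. Highest set bit at position 15

15


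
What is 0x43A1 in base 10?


43A1 hex = 17313 decimal

17313


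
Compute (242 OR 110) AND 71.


Step 1: 242 | 110 = 254
Step 2: 254 & 71 = 70

70


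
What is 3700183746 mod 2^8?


3700183746 & 255 = 194

194


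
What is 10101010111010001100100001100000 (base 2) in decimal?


10101010111010001100100001100000 in decimal = 2867382368

2867382368


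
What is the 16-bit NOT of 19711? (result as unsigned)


~0b100110011111111 = 0b1011001100000000 = 45824 (16-bit unsigned)

45824


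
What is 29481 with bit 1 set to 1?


29481 | (1 << 1) = 29481 | 2 = 29483

29483


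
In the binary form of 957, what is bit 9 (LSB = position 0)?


0b1110111101, position 9 = 1

1


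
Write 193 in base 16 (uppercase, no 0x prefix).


193 = C1 hex

C1


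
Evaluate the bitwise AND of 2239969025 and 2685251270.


0b10000101100000110011011100000001 & 0b10100000000011011010111011000110 = 0b10000000000000010010011000000000 = 2147558912

2147558912


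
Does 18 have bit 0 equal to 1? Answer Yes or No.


0b10010, bit 0 = 0. No

No


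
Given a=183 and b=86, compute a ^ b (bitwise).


183 ^ 86 = 225

225


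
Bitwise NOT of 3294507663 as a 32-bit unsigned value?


~0b11000100010111100011001010001111 = 0b111011101000011100110101110000 = 1000459632 (32-bit unsigned)

1000459632


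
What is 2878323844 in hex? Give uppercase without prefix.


2878323844 = AB8FBC84 hex

AB8FBC84


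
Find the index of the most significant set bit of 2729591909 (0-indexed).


0b10100010101100100100010001100101. Highest set bit at position 31

31


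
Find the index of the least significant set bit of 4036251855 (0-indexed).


0b11110000100101000101000011001111. Lowest set bit at position 0

0


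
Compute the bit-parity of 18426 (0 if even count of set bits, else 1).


0b100011111111010 has 10 ones => parity 0

0


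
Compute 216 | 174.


0b11011000 | 0b10101110 = 0b11111110 = 254

254


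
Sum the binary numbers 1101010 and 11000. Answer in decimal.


1101010 + 11000 = 10000010 = 130

130


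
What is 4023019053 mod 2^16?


4023019053 & 65535 = 26157

26157


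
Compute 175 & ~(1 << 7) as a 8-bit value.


175 & ~(1 << 7) = 47

47


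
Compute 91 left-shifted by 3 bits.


0b1011011 << 3 = 0b1011011000 = 728

728


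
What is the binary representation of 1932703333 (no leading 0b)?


1932703333 = 1110011001100101011011001100101 in binary

1110011001100101011011001100101


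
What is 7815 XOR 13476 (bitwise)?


0b1111010000111 ^ 0b11010010100100 = 0b10101000100011 = 10787

10787


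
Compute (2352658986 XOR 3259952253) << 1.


Step 1: 2352658986 ^ 3259952253 = 1316247127
Step 2: 1316247127 << 1 = 2632494254

2632494254


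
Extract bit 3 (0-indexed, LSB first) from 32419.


0b111111010100011, position 3 = 0

0


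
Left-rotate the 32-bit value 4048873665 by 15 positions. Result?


Rotate 0b11110001010101001110100011000001 left by 15 (32-bit) = 0b1110100011000001111100010101010 = 1952512170

1952512170


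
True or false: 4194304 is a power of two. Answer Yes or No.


0b10000000000000000000000. Only one bit set => Yes

Yes


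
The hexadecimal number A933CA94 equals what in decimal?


A933CA94 hex = 2838743700 decimal

2838743700


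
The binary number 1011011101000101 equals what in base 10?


1011011101000101 in decimal = 46917

46917


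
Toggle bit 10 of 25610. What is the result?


25610 ^ (1 << 10) = 25610 ^ 1024 = 24586

24586


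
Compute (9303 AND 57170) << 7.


Step 1: 9303 & 57170 = 1106
Step 2: 1106 << 7 = 141568

141568


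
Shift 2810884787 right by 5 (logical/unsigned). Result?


0b10100111100010101011001010110011 >> 5 = 0b101001111000101010110010101 = 87840149

87840149


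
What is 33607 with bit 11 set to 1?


33607 | (1 << 11) = 33607 | 2048 = 35655

35655


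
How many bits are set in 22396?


0b101011101111100 has 10 set bits

10


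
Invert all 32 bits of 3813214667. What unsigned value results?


3813214667 ^ 4294967295 = 481752628

481752628


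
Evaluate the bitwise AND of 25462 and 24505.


0b110001101110110 & 0b101111110111001 = 0b100001100110000 = 17200

17200


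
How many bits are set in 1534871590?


0b1011011011111000100100000100110 has 15 set bits

15


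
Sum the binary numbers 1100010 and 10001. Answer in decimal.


1100010 + 10001 = 1110011 = 115

115


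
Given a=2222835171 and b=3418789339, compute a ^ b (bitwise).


2222835171 ^ 3418789339 = 1337675832

1337675832


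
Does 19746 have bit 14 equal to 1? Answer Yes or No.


0b100110100100010, bit 14 = 1. Yes

Yes


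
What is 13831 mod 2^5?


13831 & 31 = 7

7


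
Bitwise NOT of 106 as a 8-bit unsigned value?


~0b1101010 = 0b10010101 = 149 (8-bit unsigned)

149


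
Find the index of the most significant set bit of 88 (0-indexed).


0b1011000. Highest set bit at position 6

6


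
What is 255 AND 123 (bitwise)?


0b11111111 & 0b1111011 = 0b1111011 = 123

123


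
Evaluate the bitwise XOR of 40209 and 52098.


0b1001110100010001 ^ 0b1100101110000010 = 0b101011010010011 = 22163

22163


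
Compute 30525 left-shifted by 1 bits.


0b111011100111101 << 1 = 0b1110111001111010 = 61050

61050


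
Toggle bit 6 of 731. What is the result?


731 ^ (1 << 6) = 731 ^ 64 = 667

667


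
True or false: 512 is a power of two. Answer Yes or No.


0b1000000000. Only one bit set => Yes

Yes


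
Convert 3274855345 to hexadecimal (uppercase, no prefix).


3274855345 = C33253B1 hex

C33253B1


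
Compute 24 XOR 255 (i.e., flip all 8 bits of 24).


24 ^ 255 = 231

231


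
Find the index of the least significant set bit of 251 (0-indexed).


0b11111011. Lowest set bit at position 0

0


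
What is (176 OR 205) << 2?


Step 1: 176 | 205 = 253
Step 2: 253 << 2 = 1012

1012


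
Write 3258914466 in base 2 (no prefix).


3258914466 = 11000010001111110001011010100010 in binary

11000010001111110001011010100010


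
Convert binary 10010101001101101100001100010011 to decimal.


10010101001101101100001100010011 in decimal = 2503394067

2503394067


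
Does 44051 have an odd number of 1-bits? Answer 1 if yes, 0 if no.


0b1010110000010011 has 7 ones => parity 1

1


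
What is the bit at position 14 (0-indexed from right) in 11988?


0b10111011010100, position 14 = 0

0


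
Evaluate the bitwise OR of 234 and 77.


0b11101010 | 0b1001101 = 0b11101111 = 239

239


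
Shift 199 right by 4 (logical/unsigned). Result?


0b11000111 >> 4 = 0b1100 = 12

12


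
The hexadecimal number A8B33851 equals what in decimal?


A8B33851 hex = 2830317649 decimal

2830317649


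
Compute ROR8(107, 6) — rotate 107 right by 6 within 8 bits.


Rotate 0b1101011 right by 6 (8-bit) = 0b10101101 = 173

173


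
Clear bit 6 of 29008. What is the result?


29008 & ~(1 << 6) = 28944

28944


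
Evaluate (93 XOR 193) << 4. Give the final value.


Step 1: 93 ^ 193 = 156
Step 2: 156 << 4 = 2496

2496


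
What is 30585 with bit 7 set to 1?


30585 | (1 << 7) = 30585 | 128 = 30713

30713


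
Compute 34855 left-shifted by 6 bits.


0b1000100000100111 << 6 = 0b1000100000100111000000 = 2230720

2230720


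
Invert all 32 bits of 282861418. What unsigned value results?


282861418 ^ 4294967295 = 4012105877

4012105877


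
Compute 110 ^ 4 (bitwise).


0b1101110 ^ 0b100 = 0b1101010 = 106

106


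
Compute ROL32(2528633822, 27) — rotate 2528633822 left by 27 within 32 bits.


Rotate 0b10010110101101111110001111011110 left by 27 (32-bit) = 0b11110100101101011011111100011110 = 4105551646

4105551646


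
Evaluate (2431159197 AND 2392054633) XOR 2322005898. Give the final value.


Step 1: 2431159197 & 2392054633 = 2155907849
Step 2: 2155907849 ^ 2322005898 = 182875267

182875267


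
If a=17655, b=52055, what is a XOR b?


17655 ^ 52055 = 36768

36768


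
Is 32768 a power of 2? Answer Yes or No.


0b1000000000000000. Only one bit set => Yes

Yes


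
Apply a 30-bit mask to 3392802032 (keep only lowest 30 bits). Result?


3392802032 & 1073741823 = 171576560

171576560


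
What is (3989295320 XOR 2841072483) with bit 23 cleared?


Step 1: 3989295320 ^ 2841072483 = 1150321595
Step 2: 1150321595 & ~(1 << 23) = 1141932987

1141932987


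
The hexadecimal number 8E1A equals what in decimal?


8E1A hex = 36378 decimal

36378


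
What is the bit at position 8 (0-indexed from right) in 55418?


0b1101100001111010, position 8 = 0

0


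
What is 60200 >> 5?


0b1110101100101000 >> 5 = 0b11101011001 = 1881

1881


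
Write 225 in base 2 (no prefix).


225 = 11100001 in binary

11100001


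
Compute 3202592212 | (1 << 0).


3202592212 | (1 << 0) = 3202592212 | 1 = 3202592213

3202592213


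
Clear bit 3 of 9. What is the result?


9 & ~(1 << 3) = 1

1


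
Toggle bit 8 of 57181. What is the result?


57181 ^ (1 << 8) = 57181 ^ 256 = 56925

56925


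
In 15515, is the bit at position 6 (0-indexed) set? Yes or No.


0b11110010011011, bit 6 = 0. No

No


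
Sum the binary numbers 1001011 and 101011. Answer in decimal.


1001011 + 101011 = 1110110 = 118

118


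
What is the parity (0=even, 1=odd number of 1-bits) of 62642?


0b1111010010110010 has 9 ones => parity 1

1


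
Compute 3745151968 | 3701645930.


0b11011111001110100111101111100000 | 0b11011100101000101010001001101010 = 0b11011111101110101111101111101010 = 3753573354

3753573354


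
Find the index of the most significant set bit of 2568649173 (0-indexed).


0b10011001000110100111100111010101. Highest set bit at position 31

31


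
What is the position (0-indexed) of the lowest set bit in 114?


0b1110010. Lowest set bit at position 1

1


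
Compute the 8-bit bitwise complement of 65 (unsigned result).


~0b1000001 = 0b10111110 = 190 (8-bit unsigned)

190


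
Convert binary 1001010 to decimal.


1001010 in decimal = 74

74


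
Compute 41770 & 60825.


0b1010001100101010 & 0b1110110110011001 = 0b1010000100001000 = 41224

41224


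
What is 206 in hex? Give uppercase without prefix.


206 = CE hex

CE


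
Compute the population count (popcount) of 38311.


0b1001010110100111 has 9 set bits

9


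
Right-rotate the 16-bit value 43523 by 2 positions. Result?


Rotate 0b1010101000000011 right by 2 (16-bit) = 0b1110101010000000 = 60032

60032


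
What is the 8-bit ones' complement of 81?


81 ^ 255 = 174

174


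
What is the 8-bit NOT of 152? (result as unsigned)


~0b10011000 = 0b1100111 = 103 (8-bit unsigned)

103


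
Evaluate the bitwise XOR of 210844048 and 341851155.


0b1100100100010011100110010000 ^ 0b10100011000000011110000010011 = 0b11000111100010000010110000011 = 418448771

418448771


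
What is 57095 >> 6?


0b1101111100000111 >> 6 = 0b1101111100 = 892

892


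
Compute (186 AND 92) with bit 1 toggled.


Step 1: 186 & 92 = 24
Step 2: 24 ^ (1 << 1) = 24 ^ 2 = 26

26


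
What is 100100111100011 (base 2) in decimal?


100100111100011 in decimal = 18915

18915


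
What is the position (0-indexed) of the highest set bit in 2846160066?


0b10101001101001001111010011000010. Highest set bit at position 31

31


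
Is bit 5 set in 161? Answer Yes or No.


0b10100001, bit 5 = 1. Yes

Yes


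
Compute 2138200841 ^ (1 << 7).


2138200841 ^ (1 << 7) = 2138200841 ^ 128 = 2138200969

2138200969


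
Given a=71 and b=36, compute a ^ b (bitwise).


71 ^ 36 = 99

99


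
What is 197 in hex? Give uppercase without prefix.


197 = C5 hex

C5


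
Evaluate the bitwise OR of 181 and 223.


0b10110101 | 0b11011111 = 0b11111111 = 255

255


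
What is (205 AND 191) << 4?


Step 1: 205 & 191 = 141
Step 2: 141 << 4 = 2256

2256


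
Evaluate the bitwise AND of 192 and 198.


0b11000000 & 0b11000110 = 0b11000000 = 192

192


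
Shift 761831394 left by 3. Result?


0b101101011010001001111111100010 << 3 = 0b101101011010001001111111100010000 = 6094651152

6094651152


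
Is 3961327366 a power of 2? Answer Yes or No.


0b11101100000111010000111100000110. Multiple bits set => No

No


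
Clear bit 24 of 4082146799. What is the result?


4082146799 & ~(1 << 24) = 4065369583

4065369583


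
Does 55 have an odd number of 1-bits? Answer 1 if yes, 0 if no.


0b110111 has 5 ones => parity 1

1


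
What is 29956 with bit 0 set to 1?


29956 | (1 << 0) = 29956 | 1 = 29957

29957


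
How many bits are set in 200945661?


0b1011111110100010111111111101 has 21 set bits

21


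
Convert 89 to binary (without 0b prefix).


89 = 1011001 in binary

1011001


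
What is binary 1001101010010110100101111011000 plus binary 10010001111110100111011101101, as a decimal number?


1001101010010110100101111011000 + 10010001111110100111011101101 = 1011111100010101001101011000101 = 1602919109

1602919109


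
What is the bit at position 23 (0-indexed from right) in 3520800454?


0b11010001110110110010011011000110, position 23 = 1

1


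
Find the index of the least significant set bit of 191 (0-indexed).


0b10111111. Lowest set bit at position 0

0


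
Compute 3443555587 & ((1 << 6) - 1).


3443555587 & 63 = 3

3


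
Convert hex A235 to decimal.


A235 hex = 41525 decimal

41525


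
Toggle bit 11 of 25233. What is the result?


25233 ^ (1 << 11) = 25233 ^ 2048 = 27281

27281


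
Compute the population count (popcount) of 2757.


0b101011000101 has 6 set bits

6


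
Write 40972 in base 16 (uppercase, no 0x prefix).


40972 = A00C hex

A00C


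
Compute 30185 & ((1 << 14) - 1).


30185 & 16383 = 13801

13801


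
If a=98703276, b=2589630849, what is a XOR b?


98703276 ^ 2589630849 = 2679682605

2679682605


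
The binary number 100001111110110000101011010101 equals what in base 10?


100001111110110000101011010101 in decimal = 570100437

570100437


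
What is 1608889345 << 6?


0b1011111111001011011010000000001 << 6 = 0b1011111111001011011010000000001000000 = 102968918080

102968918080


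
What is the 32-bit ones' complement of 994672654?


994672654 ^ 4294967295 = 3300294641

3300294641


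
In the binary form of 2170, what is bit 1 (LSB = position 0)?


0b100001111010, position 1 = 1

1


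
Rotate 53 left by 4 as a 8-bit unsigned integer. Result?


Rotate 0b110101 left by 4 (8-bit) = 0b1010011 = 83

83


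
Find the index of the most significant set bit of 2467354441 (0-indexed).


0b10010011000100001101011101001001. Highest set bit at position 31

31


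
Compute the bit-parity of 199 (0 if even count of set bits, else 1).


0b11000111 has 5 ones => parity 1

1


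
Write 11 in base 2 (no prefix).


11 = 1011 in binary

1011


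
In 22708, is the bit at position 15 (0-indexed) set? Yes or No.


0b101100010110100, bit 15 = 0. No

No


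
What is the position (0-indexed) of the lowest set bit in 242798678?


0b1110011110001101000001010110. Lowest set bit at position 1

1


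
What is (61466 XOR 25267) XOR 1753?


Step 1: 61466 ^ 25267 = 37545
Step 2: 37545 ^ 1753 = 38000

38000


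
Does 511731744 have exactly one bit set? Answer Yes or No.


0b11110100000000110100000100000. Multiple bits set => No

No


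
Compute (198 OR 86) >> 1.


Step 1: 198 | 86 = 214
Step 2: 214 >> 1 = 107

107


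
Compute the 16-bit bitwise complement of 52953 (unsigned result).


~0b1100111011011001 = 0b11000100100110 = 12582 (16-bit unsigned)

12582


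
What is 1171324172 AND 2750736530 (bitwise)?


0b1000101110100001111110100001100 & 0b10100011111101001110100010010010 = 0b1110100001110100000000000 = 30468096

30468096


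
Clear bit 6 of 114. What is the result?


114 & ~(1 << 6) = 50

50


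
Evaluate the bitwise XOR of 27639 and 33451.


0b110101111110111 ^ 0b1000001010101011 = 0b1110100101011100 = 59740

59740


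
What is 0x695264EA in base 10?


695264EA hex = 1767007466 decimal

1767007466


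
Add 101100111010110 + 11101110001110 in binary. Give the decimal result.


101100111010110 + 11101110001110 = 1001010101100100 = 38244

38244


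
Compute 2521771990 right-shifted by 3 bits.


0b10010110010011110010111111010110 >> 3 = 0b10010110010011110010111111010 = 315221498

315221498


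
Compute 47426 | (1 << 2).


47426 | (1 << 2) = 47426 | 4 = 47430

47430


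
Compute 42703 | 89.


0b1010011011001111 | 0b1011001 = 0b1010011011011111 = 42719

42719
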